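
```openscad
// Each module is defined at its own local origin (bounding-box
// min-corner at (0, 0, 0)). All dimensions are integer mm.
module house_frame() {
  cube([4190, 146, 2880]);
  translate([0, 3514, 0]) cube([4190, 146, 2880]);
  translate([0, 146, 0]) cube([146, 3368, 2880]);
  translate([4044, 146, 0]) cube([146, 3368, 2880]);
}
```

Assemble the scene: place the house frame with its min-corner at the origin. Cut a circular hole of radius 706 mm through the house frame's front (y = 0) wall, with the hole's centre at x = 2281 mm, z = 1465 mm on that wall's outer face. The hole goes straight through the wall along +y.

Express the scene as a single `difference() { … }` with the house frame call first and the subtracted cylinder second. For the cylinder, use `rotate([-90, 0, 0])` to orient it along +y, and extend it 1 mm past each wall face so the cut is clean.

difference() {
  house_frame();
  translate([2281, -1, 1465]) rotate([-90, 0, 0]) cylinder(h = 148, r = 706);
}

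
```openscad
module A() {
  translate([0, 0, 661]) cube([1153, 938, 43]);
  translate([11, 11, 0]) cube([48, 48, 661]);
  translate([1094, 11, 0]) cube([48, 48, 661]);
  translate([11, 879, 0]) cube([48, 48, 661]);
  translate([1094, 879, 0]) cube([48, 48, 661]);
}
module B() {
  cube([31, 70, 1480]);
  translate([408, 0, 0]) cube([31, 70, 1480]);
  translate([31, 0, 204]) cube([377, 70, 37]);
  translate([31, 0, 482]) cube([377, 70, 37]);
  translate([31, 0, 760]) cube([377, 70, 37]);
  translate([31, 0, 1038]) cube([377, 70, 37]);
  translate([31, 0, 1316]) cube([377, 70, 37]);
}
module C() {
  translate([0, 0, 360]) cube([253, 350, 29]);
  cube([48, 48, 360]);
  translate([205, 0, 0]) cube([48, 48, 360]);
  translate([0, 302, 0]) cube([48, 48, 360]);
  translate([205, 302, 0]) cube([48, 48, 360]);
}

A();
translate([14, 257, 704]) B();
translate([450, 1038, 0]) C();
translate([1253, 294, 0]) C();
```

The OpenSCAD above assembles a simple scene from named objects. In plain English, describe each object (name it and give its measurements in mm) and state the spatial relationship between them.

A is a table: top 1153 mm (x) × 938 mm (y), 43 mm thick, upper face at z = 704 mm, on four 48×48 mm square legs, each inset 11 mm from the nearest pair of top edges, running from z = 0 to the bottom of the top.

B is a wooden ladder with two side rails of 31×70 mm section and 1480 mm height, set 439 mm apart overall. Between them run 5 rectangular rungs (70 mm deep, 37 mm thick), front faces flush with the rails' −y face. The bottom of the first rung is 204 mm above the floor and each subsequent rung is 278 mm higher than the one below.

C is a four-legged stool. The seat is a 253×350×29 mm slab whose top surface is at z = 389 mm; four square legs, each 48×48 mm in cross-section, run from the floor (z = 0) to the underside of the seat, each flush with a corner of the seat.

The ladder is on top of the table. Two stools sit around the table at the +y, +x sides.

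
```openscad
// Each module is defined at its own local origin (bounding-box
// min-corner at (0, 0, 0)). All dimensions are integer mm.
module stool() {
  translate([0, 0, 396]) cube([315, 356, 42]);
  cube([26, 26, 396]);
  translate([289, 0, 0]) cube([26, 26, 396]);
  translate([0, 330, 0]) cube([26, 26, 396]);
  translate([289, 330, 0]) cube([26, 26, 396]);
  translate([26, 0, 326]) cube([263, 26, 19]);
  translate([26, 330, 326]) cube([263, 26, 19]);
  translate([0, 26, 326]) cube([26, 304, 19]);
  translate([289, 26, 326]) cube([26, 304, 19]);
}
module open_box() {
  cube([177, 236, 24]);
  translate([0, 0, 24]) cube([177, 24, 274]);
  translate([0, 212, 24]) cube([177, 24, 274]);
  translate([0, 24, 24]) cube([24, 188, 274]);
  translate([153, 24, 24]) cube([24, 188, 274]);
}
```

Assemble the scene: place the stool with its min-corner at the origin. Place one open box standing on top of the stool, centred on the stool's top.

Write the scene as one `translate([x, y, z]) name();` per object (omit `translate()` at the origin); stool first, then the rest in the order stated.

stool();
translate([69, 60, 438]) open_box();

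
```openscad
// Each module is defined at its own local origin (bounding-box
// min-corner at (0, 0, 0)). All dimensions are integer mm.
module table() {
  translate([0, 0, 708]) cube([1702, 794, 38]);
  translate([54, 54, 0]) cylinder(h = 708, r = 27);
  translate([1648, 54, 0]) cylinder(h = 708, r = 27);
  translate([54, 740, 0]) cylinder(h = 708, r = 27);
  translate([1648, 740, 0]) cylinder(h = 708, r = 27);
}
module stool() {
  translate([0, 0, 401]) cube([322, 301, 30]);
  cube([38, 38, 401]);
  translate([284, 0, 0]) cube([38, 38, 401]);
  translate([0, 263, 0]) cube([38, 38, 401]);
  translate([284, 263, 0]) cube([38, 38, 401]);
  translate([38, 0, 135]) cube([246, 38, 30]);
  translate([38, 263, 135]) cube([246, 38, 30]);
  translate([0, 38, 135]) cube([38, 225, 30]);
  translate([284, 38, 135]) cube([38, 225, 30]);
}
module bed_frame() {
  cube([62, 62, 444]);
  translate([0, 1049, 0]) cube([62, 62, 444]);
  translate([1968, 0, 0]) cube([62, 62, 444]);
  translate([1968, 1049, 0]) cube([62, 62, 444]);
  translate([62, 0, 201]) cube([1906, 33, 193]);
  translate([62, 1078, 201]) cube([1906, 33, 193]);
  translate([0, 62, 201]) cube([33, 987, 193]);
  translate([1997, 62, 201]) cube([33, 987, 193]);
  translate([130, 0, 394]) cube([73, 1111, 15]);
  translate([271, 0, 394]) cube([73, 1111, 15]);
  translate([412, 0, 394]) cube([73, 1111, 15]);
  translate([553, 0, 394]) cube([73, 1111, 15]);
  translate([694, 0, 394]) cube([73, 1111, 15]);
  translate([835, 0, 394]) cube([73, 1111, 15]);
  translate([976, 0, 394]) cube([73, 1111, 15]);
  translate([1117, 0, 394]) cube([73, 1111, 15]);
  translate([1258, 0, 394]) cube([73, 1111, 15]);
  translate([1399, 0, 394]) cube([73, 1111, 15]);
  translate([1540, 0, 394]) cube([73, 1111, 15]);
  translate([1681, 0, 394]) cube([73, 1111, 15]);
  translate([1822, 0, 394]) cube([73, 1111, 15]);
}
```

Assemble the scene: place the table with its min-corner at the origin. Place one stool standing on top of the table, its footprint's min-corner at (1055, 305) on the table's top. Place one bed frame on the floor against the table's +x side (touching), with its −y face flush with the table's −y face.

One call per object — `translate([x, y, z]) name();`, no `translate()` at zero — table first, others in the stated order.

table();
translate([1055, 305, 746]) stool();
translate([1702, 0, 0]) bed_frame();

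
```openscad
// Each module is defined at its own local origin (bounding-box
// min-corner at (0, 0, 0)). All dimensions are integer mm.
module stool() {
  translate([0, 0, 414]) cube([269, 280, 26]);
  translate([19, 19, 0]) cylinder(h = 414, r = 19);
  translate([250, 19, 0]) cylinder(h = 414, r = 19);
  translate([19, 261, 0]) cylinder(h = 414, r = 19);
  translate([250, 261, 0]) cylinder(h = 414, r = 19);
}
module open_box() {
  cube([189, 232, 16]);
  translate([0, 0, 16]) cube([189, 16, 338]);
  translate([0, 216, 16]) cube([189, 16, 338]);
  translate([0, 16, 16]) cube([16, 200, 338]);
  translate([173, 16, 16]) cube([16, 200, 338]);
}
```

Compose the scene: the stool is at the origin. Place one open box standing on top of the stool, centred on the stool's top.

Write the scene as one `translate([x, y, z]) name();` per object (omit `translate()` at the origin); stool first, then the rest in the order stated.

stool();
translate([40, 24, 440]) open_box();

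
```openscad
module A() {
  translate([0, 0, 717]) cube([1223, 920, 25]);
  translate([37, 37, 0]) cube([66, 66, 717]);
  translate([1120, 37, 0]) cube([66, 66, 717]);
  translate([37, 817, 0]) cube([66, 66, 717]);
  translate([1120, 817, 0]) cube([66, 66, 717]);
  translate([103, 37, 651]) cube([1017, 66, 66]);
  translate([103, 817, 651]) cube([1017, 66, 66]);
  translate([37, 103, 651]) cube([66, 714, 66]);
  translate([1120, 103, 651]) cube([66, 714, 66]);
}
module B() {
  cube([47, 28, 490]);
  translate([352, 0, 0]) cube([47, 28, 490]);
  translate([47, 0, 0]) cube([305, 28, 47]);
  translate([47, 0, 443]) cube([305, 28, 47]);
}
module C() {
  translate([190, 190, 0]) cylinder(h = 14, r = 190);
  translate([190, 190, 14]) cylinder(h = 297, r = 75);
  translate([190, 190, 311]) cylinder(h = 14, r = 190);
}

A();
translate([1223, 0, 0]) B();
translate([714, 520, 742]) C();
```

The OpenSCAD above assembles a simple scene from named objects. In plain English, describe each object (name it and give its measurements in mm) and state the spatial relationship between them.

A is a table with a 1223×920 mm rectangular top, 25 mm thick, top surface at z = 742 mm, supported by four 66×66 mm square legs, each inset 37 mm from the nearest pair of top edges, running from the floor. Four apron rails, 66 mm thick and 66 mm tall, run between adjacent legs with their top edges flush with the underside of the top and their outer faces flush with the legs' outer faces.

B is a rectangular picture frame lying in the x–z plane (depth along y). The opening is 305 mm wide (x) by 396 mm tall (z), surrounded by a border 47 mm wide on all four sides. The frame is 28 mm deep and is made of two full-height vertical stiles with two horizontal rails fitted between them.

C is a spool: two coaxial disc flanges of radius 190 mm and thickness 14 mm, joined by a core cylinder of radius 75 mm and height 297 mm. The lower flange rests on z = 0 and the three cylinders share a vertical axis.

The picture frame is against the table's +x side, with their −y faces flush. The spool is on top of the table.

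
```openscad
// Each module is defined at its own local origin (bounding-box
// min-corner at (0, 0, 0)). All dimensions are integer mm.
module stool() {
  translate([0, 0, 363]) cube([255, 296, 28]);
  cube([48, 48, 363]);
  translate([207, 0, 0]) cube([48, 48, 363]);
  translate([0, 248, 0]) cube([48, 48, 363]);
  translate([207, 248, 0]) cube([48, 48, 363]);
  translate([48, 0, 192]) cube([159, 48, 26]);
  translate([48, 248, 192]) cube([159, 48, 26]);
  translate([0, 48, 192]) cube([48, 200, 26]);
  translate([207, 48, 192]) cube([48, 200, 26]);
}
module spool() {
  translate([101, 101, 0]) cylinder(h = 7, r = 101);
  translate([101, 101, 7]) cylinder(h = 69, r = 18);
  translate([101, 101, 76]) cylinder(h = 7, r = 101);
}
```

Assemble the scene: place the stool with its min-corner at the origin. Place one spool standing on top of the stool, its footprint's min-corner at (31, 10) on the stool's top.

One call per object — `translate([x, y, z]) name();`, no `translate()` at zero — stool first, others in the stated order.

stool();
translate([31, 10, 391]) spool();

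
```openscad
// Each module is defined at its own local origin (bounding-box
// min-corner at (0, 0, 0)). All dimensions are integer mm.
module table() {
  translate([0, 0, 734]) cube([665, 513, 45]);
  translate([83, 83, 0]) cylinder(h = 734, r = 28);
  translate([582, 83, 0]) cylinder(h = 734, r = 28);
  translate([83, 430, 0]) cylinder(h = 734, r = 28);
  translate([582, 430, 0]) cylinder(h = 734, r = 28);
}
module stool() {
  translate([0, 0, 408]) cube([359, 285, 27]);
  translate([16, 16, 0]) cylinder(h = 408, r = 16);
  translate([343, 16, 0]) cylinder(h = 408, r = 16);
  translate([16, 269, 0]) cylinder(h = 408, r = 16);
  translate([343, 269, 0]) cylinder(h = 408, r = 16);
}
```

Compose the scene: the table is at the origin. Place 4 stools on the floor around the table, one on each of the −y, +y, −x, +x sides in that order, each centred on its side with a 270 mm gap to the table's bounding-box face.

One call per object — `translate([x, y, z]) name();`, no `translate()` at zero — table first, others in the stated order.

table();
translate([153, -555, 0]) stool();
translate([153, 783, 0]) stool();
translate([-629, 114, 0]) stool();
translate([935, 114, 0]) stool();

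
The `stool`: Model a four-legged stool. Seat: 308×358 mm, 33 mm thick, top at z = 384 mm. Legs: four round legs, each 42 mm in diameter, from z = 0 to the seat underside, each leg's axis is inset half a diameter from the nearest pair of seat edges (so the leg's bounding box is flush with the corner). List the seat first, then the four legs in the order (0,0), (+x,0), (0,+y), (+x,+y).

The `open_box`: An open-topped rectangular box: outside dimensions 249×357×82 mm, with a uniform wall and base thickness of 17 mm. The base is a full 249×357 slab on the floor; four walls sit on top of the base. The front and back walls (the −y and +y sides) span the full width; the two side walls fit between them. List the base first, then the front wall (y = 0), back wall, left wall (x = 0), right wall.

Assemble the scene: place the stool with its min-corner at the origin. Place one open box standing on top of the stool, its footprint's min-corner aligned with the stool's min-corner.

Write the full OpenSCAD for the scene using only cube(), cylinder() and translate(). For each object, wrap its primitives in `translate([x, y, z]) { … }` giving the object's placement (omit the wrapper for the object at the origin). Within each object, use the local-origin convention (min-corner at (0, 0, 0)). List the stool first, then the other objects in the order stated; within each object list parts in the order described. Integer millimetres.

translate([0, 0, 351]) cube([308, 358, 33]);
translate([21, 21, 0]) cylinder(h = 351, r = 21);
translate([287, 21, 0]) cylinder(h = 351, r = 21);
translate([21, 337, 0]) cylinder(h = 351, r = 21);
translate([287, 337, 0]) cylinder(h = 351, r = 21);
translate([0, 0, 384]) {
  cube([249, 357, 17]);
  translate([0, 0, 17]) cube([249, 17, 65]);
  translate([0, 340, 17]) cube([249, 17, 65]);
  translate([0, 17, 17]) cube([17, 323, 65]);
  translate([232, 17, 17]) cube([17, 323, 65]);
}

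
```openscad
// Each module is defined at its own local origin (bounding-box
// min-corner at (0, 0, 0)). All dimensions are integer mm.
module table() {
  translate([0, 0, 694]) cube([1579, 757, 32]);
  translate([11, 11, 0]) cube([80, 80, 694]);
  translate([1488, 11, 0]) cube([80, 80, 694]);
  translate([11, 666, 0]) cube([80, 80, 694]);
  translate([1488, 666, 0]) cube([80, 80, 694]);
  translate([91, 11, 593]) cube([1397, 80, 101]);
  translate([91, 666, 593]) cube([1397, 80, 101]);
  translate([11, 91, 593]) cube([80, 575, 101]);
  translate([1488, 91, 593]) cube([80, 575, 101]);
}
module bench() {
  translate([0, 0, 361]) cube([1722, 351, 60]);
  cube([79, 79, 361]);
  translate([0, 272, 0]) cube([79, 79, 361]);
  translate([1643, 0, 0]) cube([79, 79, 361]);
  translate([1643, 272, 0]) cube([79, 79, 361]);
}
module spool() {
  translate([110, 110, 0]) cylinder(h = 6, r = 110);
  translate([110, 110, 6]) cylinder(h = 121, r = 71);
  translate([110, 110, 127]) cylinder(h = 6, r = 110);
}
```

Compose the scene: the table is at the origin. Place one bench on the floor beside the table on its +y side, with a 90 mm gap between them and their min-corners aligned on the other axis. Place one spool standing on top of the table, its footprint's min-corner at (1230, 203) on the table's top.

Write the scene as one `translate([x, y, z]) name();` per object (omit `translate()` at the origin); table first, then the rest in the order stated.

table();
translate([0, 847, 0]) bench();
translate([1230, 203, 726]) spool();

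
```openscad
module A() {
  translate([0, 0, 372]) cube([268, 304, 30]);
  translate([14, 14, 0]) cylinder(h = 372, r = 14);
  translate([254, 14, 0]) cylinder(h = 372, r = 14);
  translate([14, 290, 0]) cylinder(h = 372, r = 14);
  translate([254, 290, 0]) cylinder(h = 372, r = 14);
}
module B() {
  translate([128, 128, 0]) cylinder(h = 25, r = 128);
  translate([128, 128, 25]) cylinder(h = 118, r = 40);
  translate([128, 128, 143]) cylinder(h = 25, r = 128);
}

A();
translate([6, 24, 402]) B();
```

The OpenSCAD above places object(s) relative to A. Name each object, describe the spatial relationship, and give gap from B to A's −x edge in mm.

The spool's min-x is at 6; the stool's min-x is 0; gap = 6 mm.

A is a stool. B is a spool. The spool is on top of the stool, centred. The gap from the spool to the stool's −x edge is 6 mm.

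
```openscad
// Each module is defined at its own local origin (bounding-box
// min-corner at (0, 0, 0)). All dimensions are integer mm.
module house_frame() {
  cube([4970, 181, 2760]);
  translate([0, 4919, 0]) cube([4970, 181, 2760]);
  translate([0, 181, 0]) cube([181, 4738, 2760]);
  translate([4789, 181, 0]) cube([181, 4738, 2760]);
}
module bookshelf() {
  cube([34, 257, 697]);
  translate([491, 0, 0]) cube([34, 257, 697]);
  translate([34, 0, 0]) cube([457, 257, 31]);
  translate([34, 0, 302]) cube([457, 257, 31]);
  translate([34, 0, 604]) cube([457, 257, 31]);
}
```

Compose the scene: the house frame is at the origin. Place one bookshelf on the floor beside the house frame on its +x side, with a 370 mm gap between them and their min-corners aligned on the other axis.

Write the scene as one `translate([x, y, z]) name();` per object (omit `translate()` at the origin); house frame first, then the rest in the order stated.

house_frame();
translate([5340, 0, 0]) bookshelf();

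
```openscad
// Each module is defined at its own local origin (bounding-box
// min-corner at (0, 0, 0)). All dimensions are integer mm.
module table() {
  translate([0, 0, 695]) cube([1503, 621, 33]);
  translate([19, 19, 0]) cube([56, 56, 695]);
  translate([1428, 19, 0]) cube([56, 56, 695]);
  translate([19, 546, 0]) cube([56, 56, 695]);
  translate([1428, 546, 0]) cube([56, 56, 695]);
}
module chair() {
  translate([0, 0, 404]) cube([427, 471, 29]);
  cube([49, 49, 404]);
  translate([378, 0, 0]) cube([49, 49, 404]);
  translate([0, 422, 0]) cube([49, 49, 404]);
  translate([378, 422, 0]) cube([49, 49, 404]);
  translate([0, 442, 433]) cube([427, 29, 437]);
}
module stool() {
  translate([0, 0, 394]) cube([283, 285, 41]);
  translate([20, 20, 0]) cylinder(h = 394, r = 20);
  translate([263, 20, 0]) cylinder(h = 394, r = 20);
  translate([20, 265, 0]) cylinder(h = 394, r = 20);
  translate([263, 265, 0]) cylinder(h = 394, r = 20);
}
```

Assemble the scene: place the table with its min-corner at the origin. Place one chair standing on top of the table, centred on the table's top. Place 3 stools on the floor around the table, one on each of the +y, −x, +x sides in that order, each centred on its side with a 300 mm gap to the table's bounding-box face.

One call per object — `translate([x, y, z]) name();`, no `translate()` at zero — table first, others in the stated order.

table();
translate([538, 75, 728]) chair();
translate([610, 921, 0]) stool();
translate([-583, 168, 0]) stool();
translate([1803, 168, 0]) stool();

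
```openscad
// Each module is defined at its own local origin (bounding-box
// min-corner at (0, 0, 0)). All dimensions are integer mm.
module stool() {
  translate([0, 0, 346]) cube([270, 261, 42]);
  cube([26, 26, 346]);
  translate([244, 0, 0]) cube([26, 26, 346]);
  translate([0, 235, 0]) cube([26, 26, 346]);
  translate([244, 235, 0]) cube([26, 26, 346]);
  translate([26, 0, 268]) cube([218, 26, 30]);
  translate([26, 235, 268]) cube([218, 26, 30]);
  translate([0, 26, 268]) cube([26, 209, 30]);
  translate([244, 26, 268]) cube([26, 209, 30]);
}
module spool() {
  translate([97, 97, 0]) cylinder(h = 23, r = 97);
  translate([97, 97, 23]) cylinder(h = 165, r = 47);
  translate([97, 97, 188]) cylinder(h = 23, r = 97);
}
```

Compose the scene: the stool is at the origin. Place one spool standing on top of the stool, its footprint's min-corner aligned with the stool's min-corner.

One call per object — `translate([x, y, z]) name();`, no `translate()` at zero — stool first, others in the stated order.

stool();
translate([0, 0, 388]) spool();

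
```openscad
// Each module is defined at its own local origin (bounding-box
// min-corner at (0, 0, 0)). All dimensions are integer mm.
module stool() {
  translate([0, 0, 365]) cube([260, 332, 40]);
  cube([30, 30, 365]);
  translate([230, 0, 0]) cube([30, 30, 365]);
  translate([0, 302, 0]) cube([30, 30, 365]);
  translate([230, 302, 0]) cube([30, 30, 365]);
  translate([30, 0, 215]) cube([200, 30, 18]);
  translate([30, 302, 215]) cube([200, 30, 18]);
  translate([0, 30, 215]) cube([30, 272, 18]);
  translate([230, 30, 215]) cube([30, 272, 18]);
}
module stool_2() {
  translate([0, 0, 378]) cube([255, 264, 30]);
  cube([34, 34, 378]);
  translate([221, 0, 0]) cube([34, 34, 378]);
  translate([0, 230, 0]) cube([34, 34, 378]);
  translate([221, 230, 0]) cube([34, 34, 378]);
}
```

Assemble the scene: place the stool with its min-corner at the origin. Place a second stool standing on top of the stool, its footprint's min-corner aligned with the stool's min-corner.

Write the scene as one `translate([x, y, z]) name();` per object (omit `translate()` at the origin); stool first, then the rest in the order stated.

stool();
translate([0, 0, 405]) stool_2();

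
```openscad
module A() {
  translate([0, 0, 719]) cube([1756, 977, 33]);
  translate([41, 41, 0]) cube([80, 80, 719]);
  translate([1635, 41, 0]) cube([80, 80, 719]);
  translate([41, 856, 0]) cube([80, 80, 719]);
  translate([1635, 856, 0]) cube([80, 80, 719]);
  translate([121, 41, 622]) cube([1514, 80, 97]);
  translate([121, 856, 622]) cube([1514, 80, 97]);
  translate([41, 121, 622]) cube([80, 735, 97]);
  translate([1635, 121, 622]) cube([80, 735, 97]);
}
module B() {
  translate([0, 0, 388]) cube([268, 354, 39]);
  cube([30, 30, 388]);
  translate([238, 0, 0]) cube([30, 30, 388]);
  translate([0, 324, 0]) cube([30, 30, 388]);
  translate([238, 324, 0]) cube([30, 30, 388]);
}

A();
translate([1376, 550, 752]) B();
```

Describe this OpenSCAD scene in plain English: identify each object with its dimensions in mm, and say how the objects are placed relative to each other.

A is a rectangular dining table. The top is 1756×977×33 mm with its upper surface at z = 752 mm. It stands on four 80×80 mm square legs, each inset 41 mm from the nearest pair of top edges, running from the floor to the underside of the top. Four apron rails, 80 mm thick and 97 mm tall, run between adjacent legs with their top edges flush with the underside of the top and their outer faces flush with the legs' outer faces.

B is a simple wooden stool: a rectangular seat 268 mm (x) by 354 mm (y), 39 mm thick, top face at z = 427 mm, on four square legs, each 30×30 mm in cross-section. The legs rest on z = 0, each flush with a corner of the seat.

The stool is on top of the table.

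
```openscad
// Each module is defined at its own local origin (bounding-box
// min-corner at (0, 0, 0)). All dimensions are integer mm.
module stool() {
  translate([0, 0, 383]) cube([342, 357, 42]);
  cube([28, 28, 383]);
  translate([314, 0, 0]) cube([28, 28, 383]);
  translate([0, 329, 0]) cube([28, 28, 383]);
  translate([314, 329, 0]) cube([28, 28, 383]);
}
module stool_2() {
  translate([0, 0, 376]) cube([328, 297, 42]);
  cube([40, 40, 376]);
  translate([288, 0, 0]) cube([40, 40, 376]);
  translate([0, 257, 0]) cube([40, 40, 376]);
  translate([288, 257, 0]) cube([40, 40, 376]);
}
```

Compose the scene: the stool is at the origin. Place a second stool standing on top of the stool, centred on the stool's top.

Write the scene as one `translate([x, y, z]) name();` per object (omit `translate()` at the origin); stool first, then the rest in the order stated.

stool();
translate([7, 30, 425]) stool_2();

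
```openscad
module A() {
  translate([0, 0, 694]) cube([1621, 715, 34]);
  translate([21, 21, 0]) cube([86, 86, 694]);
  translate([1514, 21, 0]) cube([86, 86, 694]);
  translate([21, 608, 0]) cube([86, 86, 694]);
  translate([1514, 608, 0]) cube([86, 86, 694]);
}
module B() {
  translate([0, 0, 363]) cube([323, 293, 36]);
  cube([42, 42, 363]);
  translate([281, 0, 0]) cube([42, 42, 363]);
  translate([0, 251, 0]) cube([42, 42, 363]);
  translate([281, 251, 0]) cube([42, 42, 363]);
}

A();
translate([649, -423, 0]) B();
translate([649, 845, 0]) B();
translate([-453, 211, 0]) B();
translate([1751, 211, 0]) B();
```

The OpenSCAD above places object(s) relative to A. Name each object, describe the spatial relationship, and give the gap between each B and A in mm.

Each stool's nearest face is 130 mm from the table's bounding box.

A is a table. B is a stool. Four stools sit around the table at the −y, +y, −x, +x sides. The gap between each stool and the table is 130 mm.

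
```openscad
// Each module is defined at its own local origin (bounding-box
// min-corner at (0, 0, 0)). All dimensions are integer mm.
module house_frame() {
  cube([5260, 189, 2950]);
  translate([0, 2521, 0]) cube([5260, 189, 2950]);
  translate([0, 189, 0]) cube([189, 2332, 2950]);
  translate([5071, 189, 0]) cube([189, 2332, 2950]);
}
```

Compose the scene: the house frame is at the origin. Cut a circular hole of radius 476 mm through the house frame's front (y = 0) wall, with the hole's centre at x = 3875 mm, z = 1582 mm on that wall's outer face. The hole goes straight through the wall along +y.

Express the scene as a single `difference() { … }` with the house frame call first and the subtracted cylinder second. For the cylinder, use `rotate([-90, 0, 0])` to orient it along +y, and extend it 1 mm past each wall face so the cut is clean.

difference() {
  house_frame();
  translate([3875, -1, 1582]) rotate([-90, 0, 0]) cylinder(h = 191, r = 476);
}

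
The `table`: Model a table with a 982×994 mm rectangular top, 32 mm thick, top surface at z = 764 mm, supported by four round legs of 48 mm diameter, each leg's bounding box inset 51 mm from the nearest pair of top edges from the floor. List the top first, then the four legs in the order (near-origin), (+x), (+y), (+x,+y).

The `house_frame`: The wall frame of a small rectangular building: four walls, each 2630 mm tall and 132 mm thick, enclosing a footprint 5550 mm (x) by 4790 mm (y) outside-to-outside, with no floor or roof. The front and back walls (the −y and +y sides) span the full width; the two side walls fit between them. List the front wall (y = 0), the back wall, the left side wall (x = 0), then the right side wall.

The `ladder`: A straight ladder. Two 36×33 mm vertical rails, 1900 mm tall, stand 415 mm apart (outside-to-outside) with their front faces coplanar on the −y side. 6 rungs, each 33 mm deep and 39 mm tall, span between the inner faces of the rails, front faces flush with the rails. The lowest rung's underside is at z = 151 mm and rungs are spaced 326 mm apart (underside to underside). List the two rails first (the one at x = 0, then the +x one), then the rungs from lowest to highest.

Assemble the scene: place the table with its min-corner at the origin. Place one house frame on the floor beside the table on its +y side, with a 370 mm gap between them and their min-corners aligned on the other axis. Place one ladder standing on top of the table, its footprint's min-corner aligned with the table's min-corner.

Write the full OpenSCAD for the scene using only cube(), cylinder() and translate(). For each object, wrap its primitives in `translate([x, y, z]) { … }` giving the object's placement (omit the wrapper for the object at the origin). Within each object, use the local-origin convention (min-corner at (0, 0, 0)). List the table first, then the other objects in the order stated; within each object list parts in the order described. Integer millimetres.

translate([0, 0, 732]) cube([982, 994, 32]);
translate([75, 75, 0]) cylinder(h = 732, r = 24);
translate([907, 75, 0]) cylinder(h = 732, r = 24);
translate([75, 919, 0]) cylinder(h = 732, r = 24);
translate([907, 919, 0]) cylinder(h = 732, r = 24);
translate([0, 1364, 0]) {
  cube([5550, 132, 2630]);
  translate([0, 4658, 0]) cube([5550, 132, 2630]);
  translate([0, 132, 0]) cube([132, 4526, 2630]);
  translate([5418, 132, 0]) cube([132, 4526, 2630]);
}
translate([0, 0, 764]) {
  cube([36, 33, 1900]);
  translate([379, 0, 0]) cube([36, 33, 1900]);
  translate([36, 0, 151]) cube([343, 33, 39]);
  translate([36, 0, 477]) cube([343, 33, 39]);
  translate([36, 0, 803]) cube([343, 33, 39]);
  translate([36, 0, 1129]) cube([343, 33, 39]);
  translate([36, 0, 1455]) cube([343, 33, 39]);
  translate([36, 0, 1781]) cube([343, 33, 39]);
}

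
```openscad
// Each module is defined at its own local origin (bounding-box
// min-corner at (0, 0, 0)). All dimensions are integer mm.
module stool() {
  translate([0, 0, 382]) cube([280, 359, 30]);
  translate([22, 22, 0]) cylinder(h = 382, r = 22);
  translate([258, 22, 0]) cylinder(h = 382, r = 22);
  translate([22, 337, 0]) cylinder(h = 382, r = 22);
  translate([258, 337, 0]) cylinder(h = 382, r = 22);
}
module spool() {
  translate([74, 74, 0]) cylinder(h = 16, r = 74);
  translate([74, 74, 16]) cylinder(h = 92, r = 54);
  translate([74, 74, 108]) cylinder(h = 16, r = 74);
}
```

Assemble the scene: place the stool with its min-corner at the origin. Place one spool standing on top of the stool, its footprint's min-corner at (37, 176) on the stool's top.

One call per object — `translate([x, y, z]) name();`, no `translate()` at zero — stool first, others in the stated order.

stool();
translate([37, 176, 412]) spool();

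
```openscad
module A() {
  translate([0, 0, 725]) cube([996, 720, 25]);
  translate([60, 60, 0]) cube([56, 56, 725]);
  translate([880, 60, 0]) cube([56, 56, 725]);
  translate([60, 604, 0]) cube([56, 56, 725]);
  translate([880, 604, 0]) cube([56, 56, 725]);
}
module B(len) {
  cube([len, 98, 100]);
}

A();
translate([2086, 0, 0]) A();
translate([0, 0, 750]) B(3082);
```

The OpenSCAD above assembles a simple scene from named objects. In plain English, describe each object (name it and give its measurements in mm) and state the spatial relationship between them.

A is a table: top 996 mm (x) × 720 mm (y), 25 mm thick, upper face at z = 750 mm, on four 56×56 mm square legs, each inset 60 mm from the nearest pair of top edges, running from z = 0 to the bottom of the top.

B is a rectangular beam 3082 mm long (x), 98 mm deep (y), 100 mm thick (z).

The beam spans the tops of two tables placed 1090 mm apart, resting at z = 750 mm.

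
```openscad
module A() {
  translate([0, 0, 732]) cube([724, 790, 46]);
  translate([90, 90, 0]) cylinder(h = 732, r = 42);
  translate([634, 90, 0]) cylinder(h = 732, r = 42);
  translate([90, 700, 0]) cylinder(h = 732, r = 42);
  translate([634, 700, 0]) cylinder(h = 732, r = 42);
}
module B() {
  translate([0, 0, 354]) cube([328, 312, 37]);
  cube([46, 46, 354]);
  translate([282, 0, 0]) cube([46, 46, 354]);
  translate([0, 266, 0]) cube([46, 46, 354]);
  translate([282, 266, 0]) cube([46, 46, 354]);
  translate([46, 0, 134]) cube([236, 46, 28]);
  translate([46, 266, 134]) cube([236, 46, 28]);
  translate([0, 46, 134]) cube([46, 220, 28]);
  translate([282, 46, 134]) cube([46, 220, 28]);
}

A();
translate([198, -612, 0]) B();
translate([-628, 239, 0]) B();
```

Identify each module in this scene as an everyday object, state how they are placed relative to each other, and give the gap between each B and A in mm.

A is a table. B is a stool. Two stools sit around the table at the −y, −x sides. The gap between each stool and the table is 300 mm.

Each stool's nearest face is 300 mm from the table's bounding box.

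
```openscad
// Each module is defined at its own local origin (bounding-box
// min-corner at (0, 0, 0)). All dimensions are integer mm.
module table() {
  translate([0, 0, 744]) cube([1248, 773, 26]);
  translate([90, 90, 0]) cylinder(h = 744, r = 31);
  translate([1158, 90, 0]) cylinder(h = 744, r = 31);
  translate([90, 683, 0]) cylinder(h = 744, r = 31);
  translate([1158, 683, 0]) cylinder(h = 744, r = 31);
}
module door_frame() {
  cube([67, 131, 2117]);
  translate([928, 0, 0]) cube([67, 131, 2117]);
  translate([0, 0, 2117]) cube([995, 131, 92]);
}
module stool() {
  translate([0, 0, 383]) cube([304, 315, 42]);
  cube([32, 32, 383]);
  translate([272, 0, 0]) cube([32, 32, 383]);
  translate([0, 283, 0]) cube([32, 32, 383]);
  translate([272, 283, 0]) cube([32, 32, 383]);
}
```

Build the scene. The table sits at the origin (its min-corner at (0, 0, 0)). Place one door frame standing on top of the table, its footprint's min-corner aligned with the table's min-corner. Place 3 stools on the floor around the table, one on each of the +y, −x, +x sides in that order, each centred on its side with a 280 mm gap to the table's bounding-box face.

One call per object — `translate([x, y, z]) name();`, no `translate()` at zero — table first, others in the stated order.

table();
translate([0, 0, 770]) door_frame();
translate([472, 1053, 0]) stool();
translate([-584, 229, 0]) stool();
translate([1528, 229, 0]) stool();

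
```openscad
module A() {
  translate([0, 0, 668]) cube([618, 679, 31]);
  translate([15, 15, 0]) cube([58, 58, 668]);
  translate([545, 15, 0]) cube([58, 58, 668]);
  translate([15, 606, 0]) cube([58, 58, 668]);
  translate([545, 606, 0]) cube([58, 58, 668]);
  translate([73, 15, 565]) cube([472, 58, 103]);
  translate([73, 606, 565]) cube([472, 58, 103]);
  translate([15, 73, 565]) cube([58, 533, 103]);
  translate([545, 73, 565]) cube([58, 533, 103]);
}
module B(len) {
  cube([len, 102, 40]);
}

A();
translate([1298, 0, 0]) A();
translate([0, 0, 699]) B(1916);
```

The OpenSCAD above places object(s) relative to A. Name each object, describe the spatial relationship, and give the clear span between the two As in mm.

A is a table. B is a beam. A beam spans the tops of two tables. The clear span between the two tables is 680 mm.

Second table starts at x = 1298; first ends at x = 618; clear span = 1298 − 618 = 680 mm.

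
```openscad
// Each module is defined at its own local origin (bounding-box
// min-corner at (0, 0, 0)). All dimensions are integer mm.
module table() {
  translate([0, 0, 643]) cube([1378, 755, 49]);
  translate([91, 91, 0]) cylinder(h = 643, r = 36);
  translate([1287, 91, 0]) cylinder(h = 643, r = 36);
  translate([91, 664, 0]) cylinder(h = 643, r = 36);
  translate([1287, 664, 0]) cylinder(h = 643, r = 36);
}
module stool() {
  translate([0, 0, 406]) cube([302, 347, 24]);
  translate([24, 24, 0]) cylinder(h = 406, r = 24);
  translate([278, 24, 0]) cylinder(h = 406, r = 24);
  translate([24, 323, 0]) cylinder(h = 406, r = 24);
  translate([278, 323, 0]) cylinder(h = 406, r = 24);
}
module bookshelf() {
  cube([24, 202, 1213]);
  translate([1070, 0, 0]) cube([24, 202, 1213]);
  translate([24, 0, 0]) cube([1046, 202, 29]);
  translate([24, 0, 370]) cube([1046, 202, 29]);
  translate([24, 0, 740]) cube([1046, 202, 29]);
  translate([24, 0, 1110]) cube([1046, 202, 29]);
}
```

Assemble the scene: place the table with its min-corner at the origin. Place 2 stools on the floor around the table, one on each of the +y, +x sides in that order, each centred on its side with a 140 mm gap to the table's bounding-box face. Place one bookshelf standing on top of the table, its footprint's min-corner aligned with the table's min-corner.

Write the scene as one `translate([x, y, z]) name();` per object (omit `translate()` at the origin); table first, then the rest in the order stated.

table();
translate([538, 895, 0]) stool();
translate([1518, 204, 0]) stool();
translate([0, 0, 692]) bookshelf();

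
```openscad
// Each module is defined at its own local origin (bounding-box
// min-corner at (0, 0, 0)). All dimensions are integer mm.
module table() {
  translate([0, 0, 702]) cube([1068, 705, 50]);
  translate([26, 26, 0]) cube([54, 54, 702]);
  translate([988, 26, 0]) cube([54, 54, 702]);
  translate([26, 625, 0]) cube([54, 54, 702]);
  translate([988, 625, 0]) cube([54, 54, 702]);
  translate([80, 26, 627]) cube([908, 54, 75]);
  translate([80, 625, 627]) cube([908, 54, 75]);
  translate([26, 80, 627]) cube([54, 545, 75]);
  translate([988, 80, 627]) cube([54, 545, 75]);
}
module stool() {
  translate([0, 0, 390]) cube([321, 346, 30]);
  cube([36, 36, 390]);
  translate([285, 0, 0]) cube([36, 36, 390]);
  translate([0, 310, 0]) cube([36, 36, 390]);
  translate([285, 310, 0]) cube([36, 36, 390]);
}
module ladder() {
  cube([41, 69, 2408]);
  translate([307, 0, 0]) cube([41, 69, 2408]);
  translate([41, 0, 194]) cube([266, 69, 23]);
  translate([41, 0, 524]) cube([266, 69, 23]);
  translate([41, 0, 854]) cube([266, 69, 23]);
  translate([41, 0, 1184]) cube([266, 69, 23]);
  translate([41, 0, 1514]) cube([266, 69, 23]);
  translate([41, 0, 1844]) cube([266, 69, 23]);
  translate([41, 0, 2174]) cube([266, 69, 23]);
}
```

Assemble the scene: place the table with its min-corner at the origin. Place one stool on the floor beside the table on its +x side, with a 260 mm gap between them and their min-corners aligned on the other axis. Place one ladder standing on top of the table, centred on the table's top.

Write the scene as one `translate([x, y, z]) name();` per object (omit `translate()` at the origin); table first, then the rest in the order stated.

table();
translate([1328, 0, 0]) stool();
translate([360, 318, 752]) ladder();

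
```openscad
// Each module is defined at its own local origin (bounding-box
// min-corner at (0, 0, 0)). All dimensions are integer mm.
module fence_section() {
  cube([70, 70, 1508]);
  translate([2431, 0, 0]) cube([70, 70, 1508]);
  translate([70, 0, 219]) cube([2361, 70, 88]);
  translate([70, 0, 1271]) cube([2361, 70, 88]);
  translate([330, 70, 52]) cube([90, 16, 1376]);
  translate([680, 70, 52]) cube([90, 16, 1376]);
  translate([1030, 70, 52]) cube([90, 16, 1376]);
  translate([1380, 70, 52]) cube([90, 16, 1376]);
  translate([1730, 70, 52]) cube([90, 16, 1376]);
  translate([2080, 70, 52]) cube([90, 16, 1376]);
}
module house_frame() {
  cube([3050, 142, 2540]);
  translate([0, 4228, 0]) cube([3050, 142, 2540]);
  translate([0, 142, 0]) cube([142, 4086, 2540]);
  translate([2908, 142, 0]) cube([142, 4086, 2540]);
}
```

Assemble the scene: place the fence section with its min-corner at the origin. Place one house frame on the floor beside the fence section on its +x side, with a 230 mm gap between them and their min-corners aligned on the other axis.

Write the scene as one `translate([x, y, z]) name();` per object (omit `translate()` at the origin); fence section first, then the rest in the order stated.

fence_section();
translate([2731, 0, 0]) house_frame();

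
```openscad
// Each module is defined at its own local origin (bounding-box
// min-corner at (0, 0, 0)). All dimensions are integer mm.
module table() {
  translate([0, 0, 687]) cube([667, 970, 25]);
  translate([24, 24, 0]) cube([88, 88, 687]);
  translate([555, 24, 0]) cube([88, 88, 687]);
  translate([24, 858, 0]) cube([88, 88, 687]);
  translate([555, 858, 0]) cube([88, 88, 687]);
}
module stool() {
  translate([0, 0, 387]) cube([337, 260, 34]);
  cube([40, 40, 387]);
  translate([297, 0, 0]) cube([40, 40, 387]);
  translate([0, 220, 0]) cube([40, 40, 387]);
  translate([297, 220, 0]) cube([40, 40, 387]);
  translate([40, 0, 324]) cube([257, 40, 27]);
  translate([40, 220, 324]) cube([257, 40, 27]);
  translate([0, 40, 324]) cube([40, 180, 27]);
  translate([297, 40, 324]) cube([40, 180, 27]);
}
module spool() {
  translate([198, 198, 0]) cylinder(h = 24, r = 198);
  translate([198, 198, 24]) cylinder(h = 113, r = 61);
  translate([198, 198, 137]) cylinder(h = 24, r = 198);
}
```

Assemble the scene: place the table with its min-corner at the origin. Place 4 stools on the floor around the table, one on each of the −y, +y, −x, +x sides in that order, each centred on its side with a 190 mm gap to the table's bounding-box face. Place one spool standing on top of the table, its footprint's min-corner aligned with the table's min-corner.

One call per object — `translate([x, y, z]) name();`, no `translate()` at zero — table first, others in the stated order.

table();
translate([165, -450, 0]) stool();
translate([165, 1160, 0]) stool();
translate([-527, 355, 0]) stool();
translate([857, 355, 0]) stool();
translate([0, 0, 712]) spool();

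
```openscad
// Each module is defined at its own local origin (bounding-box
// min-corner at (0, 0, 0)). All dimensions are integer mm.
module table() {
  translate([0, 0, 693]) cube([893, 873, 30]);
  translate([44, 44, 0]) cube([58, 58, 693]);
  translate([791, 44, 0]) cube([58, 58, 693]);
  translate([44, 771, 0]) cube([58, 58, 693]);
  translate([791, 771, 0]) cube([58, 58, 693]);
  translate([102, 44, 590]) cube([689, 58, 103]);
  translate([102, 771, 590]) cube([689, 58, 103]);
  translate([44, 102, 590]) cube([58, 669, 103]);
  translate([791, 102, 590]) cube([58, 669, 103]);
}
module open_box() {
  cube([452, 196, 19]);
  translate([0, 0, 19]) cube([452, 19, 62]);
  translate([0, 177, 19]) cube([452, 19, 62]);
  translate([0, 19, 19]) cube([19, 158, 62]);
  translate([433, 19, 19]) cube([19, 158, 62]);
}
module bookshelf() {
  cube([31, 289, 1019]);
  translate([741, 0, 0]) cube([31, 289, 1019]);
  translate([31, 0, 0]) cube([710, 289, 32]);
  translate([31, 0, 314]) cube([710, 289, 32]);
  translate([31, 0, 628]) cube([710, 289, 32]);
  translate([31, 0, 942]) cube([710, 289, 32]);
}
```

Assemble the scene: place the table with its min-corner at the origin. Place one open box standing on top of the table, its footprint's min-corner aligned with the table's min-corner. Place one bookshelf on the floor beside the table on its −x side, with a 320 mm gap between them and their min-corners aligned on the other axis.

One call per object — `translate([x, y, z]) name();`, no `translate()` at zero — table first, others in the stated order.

table();
translate([0, 0, 723]) open_box();
translate([-1092, 0, 0]) bookshelf();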